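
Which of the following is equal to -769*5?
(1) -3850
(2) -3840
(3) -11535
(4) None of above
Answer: 4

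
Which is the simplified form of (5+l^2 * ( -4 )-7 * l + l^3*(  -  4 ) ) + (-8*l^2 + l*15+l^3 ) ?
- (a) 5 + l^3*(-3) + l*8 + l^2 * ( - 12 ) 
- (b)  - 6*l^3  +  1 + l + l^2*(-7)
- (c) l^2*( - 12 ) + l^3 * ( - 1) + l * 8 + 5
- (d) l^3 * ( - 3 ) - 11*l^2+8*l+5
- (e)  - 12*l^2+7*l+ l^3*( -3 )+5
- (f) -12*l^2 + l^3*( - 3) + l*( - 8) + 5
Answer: a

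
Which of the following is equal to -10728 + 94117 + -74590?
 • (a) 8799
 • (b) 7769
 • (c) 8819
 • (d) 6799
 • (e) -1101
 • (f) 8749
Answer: a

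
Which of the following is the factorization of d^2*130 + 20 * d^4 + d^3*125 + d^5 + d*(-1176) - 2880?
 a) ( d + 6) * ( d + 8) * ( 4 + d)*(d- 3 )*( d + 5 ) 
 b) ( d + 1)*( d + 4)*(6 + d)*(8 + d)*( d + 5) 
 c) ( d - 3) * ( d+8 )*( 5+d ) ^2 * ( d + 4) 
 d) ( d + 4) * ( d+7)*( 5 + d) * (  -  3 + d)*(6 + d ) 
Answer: a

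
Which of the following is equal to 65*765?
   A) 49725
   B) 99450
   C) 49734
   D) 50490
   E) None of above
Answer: A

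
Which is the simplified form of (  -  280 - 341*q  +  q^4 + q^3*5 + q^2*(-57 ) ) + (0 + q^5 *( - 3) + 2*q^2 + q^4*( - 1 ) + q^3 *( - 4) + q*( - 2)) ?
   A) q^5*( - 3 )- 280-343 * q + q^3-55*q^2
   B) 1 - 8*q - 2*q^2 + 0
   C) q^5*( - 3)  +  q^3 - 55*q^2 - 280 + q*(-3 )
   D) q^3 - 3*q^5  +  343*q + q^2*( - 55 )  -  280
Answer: A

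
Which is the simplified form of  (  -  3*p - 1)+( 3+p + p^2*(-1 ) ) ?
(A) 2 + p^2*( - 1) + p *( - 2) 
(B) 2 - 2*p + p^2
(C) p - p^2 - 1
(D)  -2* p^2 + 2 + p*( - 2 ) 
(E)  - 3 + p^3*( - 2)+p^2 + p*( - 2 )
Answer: A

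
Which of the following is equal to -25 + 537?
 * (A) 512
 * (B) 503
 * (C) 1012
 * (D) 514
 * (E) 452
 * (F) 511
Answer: A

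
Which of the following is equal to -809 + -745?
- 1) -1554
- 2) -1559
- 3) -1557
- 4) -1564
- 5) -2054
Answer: 1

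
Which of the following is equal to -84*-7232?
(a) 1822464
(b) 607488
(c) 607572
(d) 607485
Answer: b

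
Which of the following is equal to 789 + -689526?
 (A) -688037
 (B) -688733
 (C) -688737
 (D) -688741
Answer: C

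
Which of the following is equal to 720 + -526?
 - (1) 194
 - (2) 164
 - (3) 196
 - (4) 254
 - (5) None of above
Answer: 1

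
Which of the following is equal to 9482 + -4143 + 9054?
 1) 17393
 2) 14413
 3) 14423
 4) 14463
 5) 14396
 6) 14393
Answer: 6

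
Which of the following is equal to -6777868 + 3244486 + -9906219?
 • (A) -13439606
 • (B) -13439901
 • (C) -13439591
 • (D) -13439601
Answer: D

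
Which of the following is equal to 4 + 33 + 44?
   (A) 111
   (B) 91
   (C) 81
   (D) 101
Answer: C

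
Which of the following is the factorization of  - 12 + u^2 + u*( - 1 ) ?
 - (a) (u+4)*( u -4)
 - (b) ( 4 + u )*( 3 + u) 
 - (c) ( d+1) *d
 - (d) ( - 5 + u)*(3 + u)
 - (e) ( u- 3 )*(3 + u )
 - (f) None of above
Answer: f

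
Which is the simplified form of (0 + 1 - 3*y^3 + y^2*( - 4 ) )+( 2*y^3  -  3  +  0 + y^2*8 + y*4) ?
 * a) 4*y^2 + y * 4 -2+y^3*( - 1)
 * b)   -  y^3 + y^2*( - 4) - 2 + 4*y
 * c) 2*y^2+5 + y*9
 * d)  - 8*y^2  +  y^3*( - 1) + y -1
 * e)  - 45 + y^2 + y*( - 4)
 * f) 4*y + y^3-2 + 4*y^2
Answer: a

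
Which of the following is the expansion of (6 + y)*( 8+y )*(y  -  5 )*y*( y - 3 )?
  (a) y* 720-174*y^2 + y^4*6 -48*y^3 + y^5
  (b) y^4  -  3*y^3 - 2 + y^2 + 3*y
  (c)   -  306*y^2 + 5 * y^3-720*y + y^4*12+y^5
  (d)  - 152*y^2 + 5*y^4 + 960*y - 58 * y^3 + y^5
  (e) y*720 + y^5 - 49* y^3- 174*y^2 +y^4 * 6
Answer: e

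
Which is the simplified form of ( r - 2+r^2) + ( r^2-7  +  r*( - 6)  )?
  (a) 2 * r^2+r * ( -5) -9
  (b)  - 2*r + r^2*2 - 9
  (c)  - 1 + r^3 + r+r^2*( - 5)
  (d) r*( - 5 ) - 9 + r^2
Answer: a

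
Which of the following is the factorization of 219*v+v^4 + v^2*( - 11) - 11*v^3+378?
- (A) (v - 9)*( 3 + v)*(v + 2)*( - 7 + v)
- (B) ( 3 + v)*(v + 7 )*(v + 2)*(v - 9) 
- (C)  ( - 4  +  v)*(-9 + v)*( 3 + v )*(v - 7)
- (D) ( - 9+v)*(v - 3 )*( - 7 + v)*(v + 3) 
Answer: A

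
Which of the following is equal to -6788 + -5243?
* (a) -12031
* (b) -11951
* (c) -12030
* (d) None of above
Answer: a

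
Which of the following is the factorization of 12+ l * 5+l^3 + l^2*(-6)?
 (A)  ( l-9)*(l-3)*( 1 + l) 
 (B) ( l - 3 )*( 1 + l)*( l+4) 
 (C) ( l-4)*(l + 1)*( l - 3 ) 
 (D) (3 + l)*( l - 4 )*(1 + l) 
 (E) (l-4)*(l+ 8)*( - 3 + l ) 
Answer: C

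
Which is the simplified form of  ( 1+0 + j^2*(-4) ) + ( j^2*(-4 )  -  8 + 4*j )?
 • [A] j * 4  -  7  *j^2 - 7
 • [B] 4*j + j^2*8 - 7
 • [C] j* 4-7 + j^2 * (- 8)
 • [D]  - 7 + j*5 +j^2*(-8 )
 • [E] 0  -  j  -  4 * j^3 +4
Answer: C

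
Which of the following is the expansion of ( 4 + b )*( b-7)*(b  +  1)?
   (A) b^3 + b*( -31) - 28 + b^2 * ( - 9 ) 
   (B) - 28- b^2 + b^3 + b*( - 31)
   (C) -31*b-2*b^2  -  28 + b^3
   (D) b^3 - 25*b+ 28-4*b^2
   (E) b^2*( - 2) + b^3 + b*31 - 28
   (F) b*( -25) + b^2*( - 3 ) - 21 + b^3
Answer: C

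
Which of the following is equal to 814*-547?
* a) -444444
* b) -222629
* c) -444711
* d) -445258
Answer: d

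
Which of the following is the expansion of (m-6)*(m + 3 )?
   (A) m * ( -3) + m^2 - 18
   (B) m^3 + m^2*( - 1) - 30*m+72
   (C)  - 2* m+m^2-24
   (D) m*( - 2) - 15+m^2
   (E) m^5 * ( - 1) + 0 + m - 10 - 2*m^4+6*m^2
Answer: A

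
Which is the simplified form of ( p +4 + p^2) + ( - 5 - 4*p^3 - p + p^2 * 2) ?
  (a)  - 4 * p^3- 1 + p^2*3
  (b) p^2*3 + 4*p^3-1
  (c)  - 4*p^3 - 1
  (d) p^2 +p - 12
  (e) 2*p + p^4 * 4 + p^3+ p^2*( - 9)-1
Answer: a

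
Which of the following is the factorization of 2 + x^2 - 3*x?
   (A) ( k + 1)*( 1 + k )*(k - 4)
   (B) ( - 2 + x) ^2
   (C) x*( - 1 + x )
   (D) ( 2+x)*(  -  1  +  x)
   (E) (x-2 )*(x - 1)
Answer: E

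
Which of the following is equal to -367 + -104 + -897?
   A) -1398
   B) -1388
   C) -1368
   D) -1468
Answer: C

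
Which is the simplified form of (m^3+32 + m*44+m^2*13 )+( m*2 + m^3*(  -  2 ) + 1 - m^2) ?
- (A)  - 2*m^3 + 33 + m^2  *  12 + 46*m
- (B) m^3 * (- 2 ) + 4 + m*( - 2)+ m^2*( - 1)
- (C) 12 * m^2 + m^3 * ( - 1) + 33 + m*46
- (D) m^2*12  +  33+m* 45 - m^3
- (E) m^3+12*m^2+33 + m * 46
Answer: C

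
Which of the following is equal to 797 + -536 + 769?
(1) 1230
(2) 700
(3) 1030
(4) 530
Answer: 3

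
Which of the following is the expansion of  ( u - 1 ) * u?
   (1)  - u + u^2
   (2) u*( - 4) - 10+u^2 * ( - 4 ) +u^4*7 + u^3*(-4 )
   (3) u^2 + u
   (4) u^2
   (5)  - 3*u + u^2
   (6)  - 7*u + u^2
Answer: 1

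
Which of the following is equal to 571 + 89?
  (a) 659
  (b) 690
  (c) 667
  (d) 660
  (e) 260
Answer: d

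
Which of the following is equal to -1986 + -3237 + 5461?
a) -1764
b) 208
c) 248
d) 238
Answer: d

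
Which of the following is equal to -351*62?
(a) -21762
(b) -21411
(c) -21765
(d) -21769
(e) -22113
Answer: a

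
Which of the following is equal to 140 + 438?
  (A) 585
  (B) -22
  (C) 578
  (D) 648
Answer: C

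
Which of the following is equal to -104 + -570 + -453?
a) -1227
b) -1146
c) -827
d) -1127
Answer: d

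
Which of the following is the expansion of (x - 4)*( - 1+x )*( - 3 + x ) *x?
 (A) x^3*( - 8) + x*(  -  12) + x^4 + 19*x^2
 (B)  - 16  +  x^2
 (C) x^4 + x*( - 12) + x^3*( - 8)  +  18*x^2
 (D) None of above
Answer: A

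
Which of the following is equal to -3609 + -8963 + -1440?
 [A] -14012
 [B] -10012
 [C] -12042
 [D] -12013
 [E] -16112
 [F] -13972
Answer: A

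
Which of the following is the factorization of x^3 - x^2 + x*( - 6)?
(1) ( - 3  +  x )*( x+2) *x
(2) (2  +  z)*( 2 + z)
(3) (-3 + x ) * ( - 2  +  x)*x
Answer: 1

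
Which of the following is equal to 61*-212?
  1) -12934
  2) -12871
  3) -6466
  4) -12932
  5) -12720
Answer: 4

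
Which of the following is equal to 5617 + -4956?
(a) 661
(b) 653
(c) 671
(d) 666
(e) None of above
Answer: a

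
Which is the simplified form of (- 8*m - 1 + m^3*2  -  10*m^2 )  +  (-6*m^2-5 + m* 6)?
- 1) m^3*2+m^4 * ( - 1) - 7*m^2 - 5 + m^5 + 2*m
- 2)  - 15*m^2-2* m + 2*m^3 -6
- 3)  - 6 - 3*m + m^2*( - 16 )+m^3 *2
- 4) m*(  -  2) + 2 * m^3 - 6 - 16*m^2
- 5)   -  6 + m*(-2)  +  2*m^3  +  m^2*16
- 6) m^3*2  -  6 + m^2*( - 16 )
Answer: 4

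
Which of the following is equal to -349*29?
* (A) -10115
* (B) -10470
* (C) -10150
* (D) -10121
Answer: D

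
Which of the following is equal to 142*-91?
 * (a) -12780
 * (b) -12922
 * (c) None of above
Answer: b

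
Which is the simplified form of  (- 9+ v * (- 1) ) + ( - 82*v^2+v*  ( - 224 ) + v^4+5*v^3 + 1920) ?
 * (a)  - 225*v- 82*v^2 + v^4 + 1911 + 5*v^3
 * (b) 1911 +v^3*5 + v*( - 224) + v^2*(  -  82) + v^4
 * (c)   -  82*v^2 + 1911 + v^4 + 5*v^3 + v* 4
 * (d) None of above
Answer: a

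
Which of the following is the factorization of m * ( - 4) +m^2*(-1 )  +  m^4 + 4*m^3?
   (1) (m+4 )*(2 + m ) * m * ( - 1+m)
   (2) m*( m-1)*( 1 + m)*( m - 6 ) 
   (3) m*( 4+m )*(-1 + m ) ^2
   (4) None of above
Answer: 4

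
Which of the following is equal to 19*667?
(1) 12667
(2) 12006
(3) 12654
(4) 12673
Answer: 4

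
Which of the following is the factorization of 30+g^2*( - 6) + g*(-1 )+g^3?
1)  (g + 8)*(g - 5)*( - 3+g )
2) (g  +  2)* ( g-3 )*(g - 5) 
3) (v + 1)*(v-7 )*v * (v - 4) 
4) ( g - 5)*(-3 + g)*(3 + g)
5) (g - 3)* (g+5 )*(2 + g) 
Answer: 2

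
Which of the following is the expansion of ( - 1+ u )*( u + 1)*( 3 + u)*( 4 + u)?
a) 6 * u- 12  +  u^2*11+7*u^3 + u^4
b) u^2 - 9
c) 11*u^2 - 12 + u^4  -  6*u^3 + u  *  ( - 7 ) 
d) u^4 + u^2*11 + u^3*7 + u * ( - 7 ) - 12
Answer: d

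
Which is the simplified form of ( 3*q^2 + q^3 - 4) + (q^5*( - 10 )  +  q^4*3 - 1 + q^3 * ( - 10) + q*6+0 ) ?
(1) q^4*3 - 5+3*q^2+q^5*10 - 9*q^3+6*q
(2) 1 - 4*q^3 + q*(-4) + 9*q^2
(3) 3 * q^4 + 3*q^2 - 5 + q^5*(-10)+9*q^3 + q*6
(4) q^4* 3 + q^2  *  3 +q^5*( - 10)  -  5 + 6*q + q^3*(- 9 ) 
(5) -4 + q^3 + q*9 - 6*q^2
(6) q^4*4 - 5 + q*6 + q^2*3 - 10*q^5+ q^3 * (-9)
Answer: 4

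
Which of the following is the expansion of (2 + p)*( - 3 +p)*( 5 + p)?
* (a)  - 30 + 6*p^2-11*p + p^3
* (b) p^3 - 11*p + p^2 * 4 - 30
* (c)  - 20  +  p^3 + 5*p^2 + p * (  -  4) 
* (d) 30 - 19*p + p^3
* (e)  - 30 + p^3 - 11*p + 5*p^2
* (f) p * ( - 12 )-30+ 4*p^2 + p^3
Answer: b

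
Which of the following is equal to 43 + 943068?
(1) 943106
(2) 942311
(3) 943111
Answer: 3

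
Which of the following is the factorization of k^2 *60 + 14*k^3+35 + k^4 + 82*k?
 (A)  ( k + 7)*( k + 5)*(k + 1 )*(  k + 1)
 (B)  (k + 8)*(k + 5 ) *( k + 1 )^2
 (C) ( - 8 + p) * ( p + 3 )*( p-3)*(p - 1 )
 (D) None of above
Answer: A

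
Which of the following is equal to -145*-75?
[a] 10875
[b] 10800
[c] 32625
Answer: a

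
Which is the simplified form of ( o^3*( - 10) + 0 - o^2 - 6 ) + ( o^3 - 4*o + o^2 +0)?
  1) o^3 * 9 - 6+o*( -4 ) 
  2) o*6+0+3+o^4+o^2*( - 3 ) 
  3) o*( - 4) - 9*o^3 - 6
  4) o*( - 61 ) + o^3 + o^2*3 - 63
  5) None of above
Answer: 3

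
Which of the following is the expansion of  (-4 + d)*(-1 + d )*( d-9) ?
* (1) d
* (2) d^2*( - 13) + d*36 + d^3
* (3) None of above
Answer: 3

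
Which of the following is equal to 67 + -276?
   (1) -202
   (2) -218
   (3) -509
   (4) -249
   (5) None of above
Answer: 5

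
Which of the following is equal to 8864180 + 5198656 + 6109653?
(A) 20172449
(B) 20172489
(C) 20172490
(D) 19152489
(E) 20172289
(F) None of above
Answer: B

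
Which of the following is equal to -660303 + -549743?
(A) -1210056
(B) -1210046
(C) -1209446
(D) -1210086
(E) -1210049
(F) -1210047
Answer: B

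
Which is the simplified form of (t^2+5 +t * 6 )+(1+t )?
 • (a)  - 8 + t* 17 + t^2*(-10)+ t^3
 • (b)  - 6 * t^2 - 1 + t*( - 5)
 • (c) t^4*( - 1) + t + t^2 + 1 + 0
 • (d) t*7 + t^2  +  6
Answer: d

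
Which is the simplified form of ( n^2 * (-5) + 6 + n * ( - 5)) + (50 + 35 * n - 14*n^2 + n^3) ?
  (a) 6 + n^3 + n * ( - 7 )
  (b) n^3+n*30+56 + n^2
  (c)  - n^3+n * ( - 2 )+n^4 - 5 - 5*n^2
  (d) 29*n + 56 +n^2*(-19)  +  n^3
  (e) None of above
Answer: e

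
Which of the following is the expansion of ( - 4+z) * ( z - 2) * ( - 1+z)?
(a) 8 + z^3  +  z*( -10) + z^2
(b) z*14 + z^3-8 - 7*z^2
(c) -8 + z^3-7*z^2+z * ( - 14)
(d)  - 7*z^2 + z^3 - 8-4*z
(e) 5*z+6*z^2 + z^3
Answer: b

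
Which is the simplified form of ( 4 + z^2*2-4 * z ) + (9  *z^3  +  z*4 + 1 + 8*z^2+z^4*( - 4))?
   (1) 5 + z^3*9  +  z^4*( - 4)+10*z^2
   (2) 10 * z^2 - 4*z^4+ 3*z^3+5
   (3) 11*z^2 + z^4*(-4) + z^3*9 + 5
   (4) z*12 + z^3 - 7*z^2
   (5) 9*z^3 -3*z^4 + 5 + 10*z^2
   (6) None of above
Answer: 1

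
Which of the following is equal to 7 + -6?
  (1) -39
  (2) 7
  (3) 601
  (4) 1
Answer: 4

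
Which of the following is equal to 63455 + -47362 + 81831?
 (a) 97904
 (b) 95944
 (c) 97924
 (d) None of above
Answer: c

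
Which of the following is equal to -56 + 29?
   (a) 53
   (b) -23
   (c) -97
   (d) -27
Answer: d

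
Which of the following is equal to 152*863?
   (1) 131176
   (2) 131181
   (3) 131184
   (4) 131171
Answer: 1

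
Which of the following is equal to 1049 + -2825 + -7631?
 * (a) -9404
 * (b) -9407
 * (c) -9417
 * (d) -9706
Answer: b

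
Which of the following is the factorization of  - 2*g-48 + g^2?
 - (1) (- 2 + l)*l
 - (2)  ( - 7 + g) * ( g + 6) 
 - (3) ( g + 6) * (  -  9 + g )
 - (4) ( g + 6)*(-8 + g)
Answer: 4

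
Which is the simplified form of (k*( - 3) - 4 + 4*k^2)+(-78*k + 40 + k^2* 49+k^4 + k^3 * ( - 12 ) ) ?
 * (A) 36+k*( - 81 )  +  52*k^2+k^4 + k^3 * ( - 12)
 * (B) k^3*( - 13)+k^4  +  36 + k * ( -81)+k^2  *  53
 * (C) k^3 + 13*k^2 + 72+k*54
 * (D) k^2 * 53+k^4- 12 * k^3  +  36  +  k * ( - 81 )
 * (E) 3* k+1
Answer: D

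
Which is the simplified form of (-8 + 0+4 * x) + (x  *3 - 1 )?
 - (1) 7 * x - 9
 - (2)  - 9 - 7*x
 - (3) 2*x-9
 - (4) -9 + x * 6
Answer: 1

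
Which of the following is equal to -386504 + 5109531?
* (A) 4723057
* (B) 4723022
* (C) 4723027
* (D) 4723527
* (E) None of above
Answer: C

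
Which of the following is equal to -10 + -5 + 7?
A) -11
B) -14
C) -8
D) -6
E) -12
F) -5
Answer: C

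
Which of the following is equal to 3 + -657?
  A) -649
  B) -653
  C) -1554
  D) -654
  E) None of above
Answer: D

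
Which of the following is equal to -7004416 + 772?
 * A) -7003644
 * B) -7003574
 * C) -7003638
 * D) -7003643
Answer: A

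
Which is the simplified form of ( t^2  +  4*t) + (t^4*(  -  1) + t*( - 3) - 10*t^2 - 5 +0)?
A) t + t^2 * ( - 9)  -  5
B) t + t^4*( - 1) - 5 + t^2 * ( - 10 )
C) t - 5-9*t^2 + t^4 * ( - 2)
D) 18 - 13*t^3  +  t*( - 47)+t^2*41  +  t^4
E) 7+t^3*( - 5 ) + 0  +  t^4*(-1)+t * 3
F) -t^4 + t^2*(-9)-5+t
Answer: F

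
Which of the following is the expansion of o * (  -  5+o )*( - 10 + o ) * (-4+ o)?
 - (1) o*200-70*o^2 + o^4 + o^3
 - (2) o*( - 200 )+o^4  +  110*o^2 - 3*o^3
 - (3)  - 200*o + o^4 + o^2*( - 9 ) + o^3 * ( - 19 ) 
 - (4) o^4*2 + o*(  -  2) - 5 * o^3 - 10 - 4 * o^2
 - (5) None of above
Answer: 5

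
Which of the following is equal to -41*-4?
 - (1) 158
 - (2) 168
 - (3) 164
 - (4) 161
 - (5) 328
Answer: 3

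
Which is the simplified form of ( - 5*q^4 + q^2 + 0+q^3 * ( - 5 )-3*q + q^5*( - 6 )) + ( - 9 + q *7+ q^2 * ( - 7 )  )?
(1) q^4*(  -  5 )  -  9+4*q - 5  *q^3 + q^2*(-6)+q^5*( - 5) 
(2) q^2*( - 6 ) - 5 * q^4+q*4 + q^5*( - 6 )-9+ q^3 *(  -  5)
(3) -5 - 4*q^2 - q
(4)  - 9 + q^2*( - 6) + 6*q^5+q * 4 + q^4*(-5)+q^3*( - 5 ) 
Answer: 2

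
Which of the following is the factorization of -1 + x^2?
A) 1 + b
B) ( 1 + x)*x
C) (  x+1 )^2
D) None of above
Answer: D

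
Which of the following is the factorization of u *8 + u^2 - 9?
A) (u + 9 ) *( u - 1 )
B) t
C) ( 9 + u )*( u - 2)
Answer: A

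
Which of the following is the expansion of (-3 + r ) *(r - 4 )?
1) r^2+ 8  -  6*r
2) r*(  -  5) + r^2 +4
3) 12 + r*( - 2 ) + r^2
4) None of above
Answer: 4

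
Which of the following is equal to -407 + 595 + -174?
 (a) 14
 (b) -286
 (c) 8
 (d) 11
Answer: a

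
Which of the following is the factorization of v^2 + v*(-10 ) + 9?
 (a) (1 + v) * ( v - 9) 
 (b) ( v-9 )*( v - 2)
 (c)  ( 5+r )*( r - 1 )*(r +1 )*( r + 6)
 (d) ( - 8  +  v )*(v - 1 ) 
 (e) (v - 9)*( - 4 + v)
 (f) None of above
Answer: f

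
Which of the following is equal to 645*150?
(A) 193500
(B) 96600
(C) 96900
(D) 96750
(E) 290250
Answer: D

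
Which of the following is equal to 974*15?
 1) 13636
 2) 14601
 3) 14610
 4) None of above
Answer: 3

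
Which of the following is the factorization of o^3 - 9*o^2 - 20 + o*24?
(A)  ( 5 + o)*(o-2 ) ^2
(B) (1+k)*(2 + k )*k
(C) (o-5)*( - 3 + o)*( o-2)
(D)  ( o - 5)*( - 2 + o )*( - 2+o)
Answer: D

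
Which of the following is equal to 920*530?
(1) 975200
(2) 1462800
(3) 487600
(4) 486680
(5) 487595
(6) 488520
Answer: 3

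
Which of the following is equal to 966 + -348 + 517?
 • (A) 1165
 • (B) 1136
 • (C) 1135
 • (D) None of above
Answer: C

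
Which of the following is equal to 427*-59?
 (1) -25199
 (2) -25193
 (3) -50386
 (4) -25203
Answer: 2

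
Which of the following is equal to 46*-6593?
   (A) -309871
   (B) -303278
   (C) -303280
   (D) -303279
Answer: B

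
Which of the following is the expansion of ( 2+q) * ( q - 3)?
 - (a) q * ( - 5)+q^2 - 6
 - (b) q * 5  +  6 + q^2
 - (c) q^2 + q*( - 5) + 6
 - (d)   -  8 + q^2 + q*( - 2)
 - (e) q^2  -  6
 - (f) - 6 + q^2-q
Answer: f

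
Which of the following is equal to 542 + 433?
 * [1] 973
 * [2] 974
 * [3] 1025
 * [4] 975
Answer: 4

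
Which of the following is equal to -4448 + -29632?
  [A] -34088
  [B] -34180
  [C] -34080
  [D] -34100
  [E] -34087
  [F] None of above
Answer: C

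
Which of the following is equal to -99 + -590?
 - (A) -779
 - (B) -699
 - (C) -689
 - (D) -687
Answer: C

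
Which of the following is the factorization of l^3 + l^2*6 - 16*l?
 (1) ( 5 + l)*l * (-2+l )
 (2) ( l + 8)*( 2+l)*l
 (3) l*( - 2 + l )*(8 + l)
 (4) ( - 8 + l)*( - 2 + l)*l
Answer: 3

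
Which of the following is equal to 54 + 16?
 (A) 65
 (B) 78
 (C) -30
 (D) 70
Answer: D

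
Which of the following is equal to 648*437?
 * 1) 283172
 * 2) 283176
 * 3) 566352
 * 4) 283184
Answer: 2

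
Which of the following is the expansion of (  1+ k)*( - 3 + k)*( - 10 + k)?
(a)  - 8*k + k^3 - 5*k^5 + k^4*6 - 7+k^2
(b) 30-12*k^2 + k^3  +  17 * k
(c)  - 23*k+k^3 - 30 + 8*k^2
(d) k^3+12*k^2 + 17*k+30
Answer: b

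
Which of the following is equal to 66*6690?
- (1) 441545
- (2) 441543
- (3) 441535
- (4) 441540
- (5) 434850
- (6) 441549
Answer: 4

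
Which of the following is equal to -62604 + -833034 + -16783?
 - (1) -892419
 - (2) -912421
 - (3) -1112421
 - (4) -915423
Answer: 2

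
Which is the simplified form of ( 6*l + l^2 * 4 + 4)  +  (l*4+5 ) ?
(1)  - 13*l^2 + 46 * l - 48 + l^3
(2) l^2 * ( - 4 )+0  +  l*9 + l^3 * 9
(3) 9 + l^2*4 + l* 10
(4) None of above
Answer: 3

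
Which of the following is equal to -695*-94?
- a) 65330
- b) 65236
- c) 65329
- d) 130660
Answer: a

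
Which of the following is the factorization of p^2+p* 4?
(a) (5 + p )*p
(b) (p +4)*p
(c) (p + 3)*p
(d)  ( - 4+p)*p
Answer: b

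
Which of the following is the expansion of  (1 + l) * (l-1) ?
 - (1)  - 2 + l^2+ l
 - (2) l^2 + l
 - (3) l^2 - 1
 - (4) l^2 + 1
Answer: 3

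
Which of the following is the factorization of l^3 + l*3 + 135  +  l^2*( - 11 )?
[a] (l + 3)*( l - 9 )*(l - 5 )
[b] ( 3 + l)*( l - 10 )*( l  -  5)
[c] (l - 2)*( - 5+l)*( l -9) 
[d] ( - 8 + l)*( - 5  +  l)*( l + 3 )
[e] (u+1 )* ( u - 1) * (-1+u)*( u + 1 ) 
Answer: a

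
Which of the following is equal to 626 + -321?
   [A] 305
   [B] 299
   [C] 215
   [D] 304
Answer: A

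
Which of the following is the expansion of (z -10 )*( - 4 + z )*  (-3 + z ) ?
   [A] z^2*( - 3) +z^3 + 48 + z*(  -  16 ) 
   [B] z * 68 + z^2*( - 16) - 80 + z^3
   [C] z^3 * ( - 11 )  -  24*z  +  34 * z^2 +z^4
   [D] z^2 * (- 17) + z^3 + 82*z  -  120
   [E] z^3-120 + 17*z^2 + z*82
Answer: D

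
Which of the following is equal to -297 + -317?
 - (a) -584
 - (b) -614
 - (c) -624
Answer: b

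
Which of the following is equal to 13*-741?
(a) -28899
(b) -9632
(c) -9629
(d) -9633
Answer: d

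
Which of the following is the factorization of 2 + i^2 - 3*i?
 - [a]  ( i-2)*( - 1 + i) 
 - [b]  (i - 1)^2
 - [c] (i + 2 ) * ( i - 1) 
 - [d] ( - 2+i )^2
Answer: a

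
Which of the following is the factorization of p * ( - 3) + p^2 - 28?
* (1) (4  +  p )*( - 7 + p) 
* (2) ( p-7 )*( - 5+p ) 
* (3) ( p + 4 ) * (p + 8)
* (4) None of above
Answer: 1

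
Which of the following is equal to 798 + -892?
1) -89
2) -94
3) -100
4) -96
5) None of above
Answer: 2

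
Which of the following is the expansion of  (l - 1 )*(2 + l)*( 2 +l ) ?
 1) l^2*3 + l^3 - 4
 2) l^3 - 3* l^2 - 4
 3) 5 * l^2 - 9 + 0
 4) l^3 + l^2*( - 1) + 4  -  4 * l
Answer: 1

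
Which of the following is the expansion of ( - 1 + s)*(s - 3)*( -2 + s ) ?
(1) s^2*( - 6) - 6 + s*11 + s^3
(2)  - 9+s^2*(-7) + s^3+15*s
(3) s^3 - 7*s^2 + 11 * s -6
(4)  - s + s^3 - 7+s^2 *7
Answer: 1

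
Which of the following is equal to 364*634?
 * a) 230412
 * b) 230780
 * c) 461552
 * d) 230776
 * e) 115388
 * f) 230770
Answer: d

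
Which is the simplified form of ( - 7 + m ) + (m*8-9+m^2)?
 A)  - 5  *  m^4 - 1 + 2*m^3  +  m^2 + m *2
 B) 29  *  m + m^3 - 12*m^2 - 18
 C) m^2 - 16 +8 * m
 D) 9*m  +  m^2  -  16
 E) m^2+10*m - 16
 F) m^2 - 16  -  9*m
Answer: D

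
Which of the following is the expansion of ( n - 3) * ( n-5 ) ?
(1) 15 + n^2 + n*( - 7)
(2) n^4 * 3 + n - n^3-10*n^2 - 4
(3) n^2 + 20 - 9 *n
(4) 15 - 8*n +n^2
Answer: 4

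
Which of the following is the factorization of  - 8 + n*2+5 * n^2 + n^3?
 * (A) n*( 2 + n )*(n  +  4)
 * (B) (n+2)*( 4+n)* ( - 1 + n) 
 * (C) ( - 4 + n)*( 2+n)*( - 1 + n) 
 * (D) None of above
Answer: B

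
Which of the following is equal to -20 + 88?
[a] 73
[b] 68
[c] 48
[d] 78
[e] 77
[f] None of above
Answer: b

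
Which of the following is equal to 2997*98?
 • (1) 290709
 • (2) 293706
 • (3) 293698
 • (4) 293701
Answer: 2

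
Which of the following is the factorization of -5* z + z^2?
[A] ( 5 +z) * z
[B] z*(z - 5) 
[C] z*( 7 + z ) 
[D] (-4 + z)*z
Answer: B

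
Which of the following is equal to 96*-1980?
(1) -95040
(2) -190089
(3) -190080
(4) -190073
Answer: 3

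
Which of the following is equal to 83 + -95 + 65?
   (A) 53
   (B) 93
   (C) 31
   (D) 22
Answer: A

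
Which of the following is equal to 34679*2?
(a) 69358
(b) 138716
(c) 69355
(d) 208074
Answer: a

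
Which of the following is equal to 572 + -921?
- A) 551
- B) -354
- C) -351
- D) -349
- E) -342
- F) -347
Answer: D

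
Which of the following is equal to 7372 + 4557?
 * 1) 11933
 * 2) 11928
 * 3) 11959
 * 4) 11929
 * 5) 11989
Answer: 4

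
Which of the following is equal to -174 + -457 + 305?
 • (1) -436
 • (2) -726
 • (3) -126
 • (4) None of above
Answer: 4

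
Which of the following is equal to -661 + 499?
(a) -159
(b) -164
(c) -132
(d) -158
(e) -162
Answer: e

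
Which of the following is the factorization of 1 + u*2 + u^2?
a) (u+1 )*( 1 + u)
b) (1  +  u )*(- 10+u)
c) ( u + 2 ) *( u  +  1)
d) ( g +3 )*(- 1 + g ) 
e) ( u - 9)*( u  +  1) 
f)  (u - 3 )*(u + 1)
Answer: a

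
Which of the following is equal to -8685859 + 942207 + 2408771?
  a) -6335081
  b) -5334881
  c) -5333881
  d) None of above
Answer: b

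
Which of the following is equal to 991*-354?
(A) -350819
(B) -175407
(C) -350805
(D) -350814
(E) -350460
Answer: D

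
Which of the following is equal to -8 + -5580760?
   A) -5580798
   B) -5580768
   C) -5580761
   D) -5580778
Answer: B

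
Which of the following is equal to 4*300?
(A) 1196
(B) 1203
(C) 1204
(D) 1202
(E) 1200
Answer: E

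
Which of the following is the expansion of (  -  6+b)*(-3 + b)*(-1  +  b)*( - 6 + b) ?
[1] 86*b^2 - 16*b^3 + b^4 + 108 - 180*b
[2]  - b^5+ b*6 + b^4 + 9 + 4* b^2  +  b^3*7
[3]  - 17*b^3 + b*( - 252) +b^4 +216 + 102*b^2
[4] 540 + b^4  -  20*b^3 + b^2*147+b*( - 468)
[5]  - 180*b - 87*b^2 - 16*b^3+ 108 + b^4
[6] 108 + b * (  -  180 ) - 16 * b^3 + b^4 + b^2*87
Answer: 6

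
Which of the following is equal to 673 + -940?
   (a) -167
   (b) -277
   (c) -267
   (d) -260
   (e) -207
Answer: c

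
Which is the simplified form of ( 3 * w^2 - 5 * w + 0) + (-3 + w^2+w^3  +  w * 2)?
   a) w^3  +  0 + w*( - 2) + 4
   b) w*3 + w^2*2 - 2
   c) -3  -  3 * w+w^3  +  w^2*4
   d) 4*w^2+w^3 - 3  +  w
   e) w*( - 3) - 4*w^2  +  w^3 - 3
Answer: c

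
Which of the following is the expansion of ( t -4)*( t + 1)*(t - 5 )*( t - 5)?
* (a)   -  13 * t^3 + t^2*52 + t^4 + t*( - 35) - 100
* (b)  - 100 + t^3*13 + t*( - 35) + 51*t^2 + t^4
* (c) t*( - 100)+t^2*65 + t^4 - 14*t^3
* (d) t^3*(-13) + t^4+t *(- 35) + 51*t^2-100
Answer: d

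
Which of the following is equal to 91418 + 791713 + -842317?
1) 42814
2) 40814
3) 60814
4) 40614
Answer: 2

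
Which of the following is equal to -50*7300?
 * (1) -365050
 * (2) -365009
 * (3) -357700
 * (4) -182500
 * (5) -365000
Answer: 5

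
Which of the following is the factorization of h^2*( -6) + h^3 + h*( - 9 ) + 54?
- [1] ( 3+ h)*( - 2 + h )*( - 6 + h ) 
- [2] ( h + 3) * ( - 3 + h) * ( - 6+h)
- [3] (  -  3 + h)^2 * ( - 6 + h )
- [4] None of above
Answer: 2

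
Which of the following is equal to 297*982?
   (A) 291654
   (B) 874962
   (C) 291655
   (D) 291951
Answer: A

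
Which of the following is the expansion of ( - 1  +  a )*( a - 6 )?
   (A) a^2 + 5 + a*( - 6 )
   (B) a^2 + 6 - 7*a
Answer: B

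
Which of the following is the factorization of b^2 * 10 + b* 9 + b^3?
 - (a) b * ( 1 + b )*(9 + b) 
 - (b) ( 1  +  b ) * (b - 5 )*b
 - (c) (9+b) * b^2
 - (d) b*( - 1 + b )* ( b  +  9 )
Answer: a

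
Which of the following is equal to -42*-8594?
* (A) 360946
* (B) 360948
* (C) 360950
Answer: B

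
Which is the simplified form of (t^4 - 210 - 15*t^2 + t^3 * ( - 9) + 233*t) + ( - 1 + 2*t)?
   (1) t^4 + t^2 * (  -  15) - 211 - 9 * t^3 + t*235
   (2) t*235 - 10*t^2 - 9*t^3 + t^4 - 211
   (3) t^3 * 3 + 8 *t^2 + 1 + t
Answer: 1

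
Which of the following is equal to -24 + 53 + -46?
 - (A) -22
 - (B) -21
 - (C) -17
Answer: C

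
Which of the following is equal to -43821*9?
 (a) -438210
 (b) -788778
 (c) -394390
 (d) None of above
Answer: d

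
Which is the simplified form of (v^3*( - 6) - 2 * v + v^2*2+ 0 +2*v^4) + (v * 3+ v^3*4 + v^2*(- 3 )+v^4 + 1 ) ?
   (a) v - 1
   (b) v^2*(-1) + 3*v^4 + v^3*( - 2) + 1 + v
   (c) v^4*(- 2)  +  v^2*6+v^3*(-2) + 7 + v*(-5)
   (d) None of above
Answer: b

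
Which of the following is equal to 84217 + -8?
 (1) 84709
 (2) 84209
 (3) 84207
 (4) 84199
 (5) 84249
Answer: 2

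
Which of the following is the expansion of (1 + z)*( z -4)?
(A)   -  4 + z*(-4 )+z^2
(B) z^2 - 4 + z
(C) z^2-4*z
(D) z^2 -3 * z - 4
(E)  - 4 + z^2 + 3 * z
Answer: D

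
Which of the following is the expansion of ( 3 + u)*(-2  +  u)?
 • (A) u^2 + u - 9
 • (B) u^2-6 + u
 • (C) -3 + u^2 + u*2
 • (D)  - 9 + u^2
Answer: B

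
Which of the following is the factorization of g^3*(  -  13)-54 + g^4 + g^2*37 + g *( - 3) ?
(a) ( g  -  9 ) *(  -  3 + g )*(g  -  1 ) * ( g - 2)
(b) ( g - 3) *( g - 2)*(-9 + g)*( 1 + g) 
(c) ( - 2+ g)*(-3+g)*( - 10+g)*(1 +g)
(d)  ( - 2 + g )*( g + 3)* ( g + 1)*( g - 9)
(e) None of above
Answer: b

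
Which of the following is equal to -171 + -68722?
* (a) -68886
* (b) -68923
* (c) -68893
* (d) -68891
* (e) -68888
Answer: c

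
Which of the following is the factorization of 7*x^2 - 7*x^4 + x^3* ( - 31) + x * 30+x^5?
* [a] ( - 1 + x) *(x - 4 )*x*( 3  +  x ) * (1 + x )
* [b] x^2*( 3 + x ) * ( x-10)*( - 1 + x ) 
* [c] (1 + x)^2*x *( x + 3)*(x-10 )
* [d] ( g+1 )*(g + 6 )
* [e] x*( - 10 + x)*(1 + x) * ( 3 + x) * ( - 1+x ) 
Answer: e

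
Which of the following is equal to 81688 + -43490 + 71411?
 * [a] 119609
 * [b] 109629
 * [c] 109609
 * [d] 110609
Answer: c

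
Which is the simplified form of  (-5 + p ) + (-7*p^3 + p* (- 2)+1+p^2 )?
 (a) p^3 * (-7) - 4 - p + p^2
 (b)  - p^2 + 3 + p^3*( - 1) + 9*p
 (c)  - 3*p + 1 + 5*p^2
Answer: a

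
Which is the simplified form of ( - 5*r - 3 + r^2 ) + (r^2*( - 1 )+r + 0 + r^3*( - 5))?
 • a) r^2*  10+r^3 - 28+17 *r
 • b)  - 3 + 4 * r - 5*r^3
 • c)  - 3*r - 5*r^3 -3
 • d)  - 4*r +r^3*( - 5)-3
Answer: d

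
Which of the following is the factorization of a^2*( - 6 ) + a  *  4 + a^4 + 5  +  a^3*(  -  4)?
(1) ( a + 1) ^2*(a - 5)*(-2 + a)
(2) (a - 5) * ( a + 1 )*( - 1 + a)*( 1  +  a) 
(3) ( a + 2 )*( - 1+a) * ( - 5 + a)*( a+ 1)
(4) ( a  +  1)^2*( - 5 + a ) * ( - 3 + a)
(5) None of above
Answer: 2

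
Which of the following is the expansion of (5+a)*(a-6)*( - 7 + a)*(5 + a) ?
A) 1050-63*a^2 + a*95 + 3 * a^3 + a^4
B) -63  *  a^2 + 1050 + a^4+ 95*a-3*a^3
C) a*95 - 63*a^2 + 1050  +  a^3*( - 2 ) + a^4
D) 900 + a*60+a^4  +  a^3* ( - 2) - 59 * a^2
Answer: B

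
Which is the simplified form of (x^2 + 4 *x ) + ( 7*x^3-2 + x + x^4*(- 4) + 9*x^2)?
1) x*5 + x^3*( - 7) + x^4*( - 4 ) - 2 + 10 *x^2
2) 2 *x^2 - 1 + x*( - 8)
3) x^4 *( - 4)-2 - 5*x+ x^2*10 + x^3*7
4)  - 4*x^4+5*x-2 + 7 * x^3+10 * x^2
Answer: 4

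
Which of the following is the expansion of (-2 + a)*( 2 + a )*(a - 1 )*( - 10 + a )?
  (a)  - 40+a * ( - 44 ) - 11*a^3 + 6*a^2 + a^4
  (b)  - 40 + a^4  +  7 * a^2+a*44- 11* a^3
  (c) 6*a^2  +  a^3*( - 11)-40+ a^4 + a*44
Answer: c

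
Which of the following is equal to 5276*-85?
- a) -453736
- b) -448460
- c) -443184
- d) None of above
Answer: b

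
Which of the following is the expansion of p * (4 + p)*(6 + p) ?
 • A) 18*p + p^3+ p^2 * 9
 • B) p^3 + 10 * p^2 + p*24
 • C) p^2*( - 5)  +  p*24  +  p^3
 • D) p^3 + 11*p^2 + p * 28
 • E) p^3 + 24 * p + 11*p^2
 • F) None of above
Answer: B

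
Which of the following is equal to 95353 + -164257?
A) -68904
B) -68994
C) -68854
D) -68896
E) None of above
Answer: A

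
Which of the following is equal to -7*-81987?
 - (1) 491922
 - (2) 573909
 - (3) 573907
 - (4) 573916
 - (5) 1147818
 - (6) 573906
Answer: 2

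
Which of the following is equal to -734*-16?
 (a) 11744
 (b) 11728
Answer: a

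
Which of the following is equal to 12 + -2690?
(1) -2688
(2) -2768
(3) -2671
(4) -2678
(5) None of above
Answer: 4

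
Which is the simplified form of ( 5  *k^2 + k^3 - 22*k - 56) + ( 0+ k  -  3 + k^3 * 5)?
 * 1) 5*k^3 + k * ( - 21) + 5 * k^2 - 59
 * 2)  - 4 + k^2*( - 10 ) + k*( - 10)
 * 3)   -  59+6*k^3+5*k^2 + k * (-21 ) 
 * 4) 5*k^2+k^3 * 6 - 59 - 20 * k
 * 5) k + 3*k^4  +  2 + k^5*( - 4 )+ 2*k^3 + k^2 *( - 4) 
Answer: 3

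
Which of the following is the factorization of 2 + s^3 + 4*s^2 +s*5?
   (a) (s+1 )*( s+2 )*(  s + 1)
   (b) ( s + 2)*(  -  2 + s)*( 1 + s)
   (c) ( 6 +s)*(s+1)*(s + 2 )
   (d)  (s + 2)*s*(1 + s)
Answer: a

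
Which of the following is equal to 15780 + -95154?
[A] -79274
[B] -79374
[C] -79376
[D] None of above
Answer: B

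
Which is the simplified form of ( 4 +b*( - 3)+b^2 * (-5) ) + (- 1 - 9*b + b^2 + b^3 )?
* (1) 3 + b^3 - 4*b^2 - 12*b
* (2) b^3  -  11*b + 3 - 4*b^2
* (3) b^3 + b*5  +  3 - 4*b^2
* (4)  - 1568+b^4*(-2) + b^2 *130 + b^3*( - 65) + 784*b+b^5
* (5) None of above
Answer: 1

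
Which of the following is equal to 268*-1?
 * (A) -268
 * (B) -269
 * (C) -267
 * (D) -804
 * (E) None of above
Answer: A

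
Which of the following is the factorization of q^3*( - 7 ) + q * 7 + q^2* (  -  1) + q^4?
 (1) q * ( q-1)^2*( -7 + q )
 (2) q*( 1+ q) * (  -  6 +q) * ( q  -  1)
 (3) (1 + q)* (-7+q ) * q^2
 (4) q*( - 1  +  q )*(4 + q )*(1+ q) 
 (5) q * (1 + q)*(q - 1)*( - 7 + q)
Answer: 5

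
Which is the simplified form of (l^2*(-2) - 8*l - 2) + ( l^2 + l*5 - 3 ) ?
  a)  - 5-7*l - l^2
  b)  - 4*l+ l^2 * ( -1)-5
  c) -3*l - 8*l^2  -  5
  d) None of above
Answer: d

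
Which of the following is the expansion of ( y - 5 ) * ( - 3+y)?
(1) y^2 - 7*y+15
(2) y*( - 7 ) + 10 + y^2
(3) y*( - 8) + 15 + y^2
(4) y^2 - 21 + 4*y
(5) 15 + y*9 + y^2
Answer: 3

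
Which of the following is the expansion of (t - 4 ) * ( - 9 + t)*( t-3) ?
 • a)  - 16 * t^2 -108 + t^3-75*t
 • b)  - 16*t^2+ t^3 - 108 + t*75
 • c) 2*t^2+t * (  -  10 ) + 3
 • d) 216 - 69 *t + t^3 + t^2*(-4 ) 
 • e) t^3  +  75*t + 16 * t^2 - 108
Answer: b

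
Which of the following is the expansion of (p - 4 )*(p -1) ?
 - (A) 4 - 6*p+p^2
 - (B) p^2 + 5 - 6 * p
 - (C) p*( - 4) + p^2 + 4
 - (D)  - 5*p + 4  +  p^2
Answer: D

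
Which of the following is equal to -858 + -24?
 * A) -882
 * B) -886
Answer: A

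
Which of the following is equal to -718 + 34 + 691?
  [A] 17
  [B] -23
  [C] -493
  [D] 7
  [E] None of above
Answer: D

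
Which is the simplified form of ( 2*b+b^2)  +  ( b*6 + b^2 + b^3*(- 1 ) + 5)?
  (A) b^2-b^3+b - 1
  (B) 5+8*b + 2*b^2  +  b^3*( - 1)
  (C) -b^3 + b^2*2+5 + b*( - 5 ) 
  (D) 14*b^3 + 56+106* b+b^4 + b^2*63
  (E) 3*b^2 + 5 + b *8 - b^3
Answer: B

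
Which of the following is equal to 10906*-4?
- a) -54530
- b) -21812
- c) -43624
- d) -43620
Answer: c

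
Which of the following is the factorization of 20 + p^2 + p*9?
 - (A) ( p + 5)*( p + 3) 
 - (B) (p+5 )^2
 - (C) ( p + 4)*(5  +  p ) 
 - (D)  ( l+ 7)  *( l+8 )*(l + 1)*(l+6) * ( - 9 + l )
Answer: C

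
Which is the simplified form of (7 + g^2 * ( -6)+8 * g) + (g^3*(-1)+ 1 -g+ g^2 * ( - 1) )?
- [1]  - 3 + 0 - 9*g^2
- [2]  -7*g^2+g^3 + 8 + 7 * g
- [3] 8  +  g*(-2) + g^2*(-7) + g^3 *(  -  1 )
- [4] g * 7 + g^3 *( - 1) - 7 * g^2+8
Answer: 4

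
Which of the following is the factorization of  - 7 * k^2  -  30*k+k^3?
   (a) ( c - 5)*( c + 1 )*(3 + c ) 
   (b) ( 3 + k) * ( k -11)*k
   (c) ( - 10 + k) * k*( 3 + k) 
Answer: c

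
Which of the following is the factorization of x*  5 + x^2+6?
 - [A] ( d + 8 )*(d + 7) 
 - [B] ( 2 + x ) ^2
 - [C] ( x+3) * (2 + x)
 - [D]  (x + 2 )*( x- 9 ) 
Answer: C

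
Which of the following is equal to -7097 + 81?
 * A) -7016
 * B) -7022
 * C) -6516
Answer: A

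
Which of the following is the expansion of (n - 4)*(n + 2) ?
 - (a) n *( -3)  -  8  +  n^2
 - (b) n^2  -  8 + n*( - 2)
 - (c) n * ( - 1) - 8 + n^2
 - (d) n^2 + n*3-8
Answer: b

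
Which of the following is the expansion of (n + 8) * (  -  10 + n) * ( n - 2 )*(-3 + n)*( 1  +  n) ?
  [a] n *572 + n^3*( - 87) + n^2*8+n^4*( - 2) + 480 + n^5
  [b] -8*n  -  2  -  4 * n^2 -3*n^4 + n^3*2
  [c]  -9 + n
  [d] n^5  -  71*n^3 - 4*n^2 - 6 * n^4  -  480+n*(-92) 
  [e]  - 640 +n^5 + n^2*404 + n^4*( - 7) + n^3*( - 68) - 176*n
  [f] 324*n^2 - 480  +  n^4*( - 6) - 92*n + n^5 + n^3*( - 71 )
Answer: f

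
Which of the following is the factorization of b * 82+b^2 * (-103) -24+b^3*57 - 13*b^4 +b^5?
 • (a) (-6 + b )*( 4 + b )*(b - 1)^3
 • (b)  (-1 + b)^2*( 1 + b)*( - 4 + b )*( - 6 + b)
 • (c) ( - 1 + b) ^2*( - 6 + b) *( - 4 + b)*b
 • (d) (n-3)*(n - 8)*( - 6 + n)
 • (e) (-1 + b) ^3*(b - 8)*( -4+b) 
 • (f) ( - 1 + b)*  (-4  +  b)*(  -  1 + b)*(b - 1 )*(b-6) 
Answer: f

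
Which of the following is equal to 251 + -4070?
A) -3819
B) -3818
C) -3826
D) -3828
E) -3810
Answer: A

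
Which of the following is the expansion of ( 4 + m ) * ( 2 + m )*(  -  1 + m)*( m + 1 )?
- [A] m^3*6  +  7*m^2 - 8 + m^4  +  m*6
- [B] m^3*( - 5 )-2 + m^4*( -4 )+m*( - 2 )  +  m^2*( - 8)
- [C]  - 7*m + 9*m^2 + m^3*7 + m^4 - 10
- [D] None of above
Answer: D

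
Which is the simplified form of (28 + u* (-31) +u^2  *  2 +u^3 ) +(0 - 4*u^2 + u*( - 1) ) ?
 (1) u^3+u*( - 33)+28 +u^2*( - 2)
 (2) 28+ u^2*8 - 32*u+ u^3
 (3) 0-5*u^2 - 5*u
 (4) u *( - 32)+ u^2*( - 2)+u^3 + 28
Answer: 4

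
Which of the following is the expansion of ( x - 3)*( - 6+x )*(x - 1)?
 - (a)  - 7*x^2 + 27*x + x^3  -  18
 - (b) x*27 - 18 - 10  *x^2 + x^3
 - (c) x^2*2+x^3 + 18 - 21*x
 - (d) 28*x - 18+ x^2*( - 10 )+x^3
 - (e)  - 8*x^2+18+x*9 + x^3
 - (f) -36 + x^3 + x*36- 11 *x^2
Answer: b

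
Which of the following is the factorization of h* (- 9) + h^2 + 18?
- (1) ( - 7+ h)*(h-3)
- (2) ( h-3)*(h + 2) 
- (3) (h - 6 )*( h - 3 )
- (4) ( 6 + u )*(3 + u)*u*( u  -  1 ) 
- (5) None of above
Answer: 3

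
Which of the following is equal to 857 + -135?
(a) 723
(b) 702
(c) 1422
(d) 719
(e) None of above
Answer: e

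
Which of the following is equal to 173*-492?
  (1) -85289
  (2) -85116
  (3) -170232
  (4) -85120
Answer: 2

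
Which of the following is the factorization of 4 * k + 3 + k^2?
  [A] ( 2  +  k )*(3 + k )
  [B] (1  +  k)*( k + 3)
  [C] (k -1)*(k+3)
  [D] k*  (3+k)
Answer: B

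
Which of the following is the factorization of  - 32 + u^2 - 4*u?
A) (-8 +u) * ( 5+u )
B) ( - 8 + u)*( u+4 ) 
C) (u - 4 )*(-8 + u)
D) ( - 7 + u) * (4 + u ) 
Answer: B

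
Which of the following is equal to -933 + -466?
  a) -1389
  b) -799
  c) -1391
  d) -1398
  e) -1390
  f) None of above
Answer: f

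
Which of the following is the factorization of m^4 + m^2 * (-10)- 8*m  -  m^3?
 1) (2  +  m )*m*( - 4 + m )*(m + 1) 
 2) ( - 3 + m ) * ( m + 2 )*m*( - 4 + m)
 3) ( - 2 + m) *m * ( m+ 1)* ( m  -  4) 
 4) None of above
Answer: 1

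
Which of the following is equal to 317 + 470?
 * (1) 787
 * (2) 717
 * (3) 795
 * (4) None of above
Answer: 1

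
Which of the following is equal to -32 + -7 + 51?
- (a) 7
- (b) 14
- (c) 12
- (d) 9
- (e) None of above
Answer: c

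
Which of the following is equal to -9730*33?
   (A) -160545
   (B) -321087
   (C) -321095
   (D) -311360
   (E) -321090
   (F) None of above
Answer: E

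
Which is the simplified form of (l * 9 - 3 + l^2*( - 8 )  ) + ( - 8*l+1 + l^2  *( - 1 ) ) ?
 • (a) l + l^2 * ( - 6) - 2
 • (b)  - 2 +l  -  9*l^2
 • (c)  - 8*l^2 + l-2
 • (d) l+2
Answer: b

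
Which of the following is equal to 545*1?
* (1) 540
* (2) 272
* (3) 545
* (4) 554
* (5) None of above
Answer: 3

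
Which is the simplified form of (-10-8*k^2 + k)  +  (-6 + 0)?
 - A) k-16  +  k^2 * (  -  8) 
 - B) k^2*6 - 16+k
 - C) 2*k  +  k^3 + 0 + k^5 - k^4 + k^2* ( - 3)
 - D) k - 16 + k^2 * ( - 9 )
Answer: A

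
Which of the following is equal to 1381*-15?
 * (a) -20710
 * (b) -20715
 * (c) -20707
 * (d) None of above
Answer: b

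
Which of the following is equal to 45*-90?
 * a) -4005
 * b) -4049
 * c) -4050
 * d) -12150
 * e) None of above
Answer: c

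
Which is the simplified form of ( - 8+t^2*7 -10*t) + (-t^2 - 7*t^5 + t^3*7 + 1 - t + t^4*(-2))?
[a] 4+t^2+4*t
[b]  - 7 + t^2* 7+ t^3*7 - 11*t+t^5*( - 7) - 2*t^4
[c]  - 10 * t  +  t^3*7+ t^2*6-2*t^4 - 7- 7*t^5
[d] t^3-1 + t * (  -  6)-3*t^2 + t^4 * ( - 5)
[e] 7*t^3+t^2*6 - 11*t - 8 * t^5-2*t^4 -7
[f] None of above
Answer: f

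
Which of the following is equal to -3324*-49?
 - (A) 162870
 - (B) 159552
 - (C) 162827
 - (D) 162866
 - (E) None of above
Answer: E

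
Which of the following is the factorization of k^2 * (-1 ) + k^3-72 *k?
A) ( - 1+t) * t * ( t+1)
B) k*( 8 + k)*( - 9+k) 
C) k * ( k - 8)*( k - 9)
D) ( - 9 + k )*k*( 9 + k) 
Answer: B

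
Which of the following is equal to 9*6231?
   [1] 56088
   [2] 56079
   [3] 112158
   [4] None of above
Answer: 2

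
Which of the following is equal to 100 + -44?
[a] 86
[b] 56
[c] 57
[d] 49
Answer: b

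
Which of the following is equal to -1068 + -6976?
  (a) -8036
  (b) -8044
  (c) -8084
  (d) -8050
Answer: b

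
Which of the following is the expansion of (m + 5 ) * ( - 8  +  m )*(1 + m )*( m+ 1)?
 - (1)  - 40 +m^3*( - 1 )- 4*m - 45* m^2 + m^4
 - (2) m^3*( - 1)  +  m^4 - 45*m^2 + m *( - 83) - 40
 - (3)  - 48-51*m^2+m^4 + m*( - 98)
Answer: 2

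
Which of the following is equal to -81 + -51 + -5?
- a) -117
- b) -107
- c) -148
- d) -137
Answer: d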